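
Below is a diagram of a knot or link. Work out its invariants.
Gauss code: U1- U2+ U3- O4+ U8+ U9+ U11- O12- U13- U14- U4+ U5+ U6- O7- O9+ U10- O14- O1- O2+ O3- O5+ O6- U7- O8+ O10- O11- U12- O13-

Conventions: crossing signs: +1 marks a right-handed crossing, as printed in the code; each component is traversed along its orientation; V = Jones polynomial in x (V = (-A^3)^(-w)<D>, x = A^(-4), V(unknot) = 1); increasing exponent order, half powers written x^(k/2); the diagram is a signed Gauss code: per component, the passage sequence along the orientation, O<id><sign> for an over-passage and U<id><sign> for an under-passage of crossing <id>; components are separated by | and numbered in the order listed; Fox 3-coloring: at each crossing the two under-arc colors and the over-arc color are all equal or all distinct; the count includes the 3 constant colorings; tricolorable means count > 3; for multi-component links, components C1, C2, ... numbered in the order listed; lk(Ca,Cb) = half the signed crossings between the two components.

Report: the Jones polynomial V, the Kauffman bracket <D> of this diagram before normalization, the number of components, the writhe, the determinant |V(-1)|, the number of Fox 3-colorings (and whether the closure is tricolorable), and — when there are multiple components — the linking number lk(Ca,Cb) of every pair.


V(x) = -x^-4 + x^-3 + x^-1
bracket: A^-8 + 1 - A^4, w = -4
1 component, writhe -4, over 14 crossings
det 3, colorings 9 of 3^14 — tricolorable
observation: w = -4 shifts under R1 moves; the (-A^3)^(4) factor cancels that in V


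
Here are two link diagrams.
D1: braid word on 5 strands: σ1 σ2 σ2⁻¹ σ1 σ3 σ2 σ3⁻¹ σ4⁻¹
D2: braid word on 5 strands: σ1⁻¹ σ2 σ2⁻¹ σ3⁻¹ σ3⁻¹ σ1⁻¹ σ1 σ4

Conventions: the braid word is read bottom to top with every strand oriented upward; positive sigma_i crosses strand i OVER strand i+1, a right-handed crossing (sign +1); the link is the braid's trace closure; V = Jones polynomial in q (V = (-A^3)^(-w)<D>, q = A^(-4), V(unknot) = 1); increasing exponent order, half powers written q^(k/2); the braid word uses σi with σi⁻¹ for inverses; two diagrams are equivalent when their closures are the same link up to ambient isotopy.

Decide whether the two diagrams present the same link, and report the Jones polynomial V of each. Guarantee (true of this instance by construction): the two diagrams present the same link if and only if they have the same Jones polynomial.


equivalent: no
D1 (bracket A^-6 + A^-2 + A^2 + A^6; 8 crossings at w = +2): V = 1 + q + q^2 + q^3
D2 (bracket A^-6 + A^-2 + A^2 + A^6; 8 crossings at w = -2): V = q^-3 + q^-2 + q^-1 + 1
key observation: 2 values of V(q) split the 2 diagrams


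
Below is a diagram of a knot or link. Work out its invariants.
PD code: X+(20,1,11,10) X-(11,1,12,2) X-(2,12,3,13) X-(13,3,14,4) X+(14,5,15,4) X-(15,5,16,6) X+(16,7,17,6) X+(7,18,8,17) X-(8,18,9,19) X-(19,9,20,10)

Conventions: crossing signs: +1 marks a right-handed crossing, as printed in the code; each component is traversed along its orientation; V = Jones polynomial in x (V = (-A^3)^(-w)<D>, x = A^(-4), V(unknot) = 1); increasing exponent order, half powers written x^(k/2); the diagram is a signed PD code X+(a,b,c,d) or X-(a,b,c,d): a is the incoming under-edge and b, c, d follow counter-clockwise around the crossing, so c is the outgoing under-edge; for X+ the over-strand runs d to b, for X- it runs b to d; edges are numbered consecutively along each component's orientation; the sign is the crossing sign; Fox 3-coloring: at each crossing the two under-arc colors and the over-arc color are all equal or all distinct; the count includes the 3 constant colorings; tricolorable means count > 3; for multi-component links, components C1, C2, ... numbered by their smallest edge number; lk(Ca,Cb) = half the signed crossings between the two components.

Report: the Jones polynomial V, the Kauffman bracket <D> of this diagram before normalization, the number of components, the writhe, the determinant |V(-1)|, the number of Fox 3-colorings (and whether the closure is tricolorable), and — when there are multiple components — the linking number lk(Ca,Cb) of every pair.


V = -x^(-5/2) - x^(-1/2)
<D> = -A^-4 - A^4 (w = -2)
2 components over 10 crossings, w = -2
lk(C1,C2): -1
3 Fox colorings among 3^10, |V(-1)| = 2: not tricolorable
why: w = -2 shifts under R1 moves; the (-A^3)^(2) factor cancels that in V


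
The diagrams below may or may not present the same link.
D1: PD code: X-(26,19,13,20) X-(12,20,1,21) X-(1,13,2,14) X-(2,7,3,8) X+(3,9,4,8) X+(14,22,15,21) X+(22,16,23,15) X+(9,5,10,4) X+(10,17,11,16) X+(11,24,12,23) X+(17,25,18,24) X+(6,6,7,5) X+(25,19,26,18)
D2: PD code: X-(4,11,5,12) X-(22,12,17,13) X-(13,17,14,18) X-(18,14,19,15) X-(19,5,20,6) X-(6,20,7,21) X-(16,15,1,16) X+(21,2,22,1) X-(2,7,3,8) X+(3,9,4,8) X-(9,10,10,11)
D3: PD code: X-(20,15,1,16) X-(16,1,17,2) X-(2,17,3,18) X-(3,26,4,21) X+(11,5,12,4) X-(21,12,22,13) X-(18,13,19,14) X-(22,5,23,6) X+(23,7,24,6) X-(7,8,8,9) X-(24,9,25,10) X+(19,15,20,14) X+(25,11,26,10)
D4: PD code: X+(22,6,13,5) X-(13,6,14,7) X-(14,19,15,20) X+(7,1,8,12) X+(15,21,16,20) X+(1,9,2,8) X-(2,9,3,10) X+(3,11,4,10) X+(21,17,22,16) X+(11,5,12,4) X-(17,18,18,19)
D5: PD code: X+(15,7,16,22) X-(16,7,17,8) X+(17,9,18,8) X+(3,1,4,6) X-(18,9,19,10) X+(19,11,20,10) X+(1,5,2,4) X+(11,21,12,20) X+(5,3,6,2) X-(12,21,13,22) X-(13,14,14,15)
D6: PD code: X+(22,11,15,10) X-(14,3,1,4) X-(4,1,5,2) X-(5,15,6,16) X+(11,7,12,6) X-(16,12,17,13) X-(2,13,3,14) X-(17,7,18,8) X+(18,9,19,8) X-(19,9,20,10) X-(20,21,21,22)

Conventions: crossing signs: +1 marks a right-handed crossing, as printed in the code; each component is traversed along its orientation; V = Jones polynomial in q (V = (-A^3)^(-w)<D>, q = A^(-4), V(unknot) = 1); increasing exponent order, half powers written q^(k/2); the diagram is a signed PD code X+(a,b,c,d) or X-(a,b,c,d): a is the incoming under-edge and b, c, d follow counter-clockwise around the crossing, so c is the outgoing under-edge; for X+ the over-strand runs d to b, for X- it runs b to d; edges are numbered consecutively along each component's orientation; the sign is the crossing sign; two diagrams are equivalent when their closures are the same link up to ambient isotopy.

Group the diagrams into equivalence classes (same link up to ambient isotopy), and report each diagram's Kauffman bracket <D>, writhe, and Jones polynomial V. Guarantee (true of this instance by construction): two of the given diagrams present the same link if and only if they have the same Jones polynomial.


grouping into links: {D1, D4, D5} | {D2} | {D3, D6}
V(D1) = -q^(1/2) - q^(3/2) - q^(5/2) + q^(9/2)  (w +5, c 13, <D> = -A^-3 + A^5 + A^9 + A^13)
D2 (bracket A^-15 - A^-11 + 3A^-7 - 2A^-3 + 2A - 2A^5 + A^9; 11 crossings at w = -7): V = -q^(-15/2) + 2q^(-13/2) - 2q^(-11/2) + 2q^(-9/2) - 3q^(-7/2) + q^(-5/2) - q^(-3/2)
D3 (bracket A^-9 + 2A^-1 - A^3 + A^7 - A^11; 13 crossings at w = -5): V = q^(-13/2) - q^(-11/2) + q^(-9/2) - 2q^(-7/2) - q^(-3/2)
D4 (bracket -A^-9 + A^-1 + A^3 + A^7; 11 crossings at w = +3): V = -q^(1/2) - q^(3/2) - q^(5/2) + q^(9/2)
V(D5) = -q^(1/2) - q^(3/2) - q^(5/2) + q^(9/2)  (w +3, c 11, <D> = -A^-9 + A^-1 + A^3 + A^7)
V(D6) = q^(-13/2) - q^(-11/2) + q^(-9/2) - 2q^(-7/2) - q^(-3/2)  (w -5, c 11, <D> = A^-9 + 2A^-1 - A^3 + A^7 - A^11)
key observation: V(q) takes 3 values over 6 diagrams, fixing the grouping


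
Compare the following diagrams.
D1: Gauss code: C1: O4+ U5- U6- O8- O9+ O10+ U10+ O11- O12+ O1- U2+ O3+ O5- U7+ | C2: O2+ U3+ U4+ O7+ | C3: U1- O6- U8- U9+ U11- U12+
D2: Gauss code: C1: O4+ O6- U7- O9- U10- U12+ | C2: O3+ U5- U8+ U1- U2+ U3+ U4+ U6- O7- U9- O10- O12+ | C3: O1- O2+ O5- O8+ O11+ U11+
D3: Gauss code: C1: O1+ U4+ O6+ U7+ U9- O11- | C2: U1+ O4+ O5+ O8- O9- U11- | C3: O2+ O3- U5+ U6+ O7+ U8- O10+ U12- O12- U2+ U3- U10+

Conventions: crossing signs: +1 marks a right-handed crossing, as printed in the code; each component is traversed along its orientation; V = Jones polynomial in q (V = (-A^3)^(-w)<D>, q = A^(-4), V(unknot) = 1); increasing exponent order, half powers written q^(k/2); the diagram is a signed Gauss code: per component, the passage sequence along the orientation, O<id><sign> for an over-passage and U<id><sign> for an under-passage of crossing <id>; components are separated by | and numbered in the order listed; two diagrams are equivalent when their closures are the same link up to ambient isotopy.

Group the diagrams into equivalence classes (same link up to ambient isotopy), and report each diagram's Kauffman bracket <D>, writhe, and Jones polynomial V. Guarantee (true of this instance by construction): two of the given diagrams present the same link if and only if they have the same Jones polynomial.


grouping into links: {D1} | {D2} | {D3}
V(D1) = q^-2 - q^-1 + 2 - q + 2q^2 + q^4  (w +2, c 12, <D> = A^-10 + 2A^-2 - A^2 + 2A^6 - A^10 + A^14)
D2 (bracket 1 + A^4 + A^8 + A^12; 12 crossings at w = 0): V = q^-3 + q^-2 + q^-1 + 1
V(D3) = 1 + q + q^2 + q^3  [12 crossings, <D> = A^-6 + A^-2 + A^2 + A^6, w = +2]
why: comparing 3 Jones polynomials yields 3 groups


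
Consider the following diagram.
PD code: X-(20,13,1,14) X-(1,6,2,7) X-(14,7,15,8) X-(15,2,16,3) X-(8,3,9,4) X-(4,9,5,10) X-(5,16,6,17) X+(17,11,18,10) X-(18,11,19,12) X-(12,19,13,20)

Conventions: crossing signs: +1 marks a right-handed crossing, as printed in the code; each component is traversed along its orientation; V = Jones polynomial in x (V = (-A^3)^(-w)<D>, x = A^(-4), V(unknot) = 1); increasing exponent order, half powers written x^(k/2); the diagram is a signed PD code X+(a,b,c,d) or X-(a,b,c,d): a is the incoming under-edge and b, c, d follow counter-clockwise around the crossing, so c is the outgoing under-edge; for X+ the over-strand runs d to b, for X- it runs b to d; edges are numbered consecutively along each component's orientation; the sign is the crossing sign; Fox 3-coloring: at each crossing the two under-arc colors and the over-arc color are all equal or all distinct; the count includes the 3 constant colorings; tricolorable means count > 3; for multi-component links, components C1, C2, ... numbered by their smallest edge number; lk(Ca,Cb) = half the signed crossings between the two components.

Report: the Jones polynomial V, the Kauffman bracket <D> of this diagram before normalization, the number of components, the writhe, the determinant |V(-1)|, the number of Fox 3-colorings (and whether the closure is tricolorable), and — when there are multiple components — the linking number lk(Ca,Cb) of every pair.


V(x) = -x^-8 + x^-5 + x^-3
bracket: A^-12 + A^-4 - A^8, w = -8
1 component, writhe -8, over 10 crossings
det 3, colorings 9 of 3^10 — tricolorable
observation: V spans 5 powers of x: at least 5 crossings in any diagram


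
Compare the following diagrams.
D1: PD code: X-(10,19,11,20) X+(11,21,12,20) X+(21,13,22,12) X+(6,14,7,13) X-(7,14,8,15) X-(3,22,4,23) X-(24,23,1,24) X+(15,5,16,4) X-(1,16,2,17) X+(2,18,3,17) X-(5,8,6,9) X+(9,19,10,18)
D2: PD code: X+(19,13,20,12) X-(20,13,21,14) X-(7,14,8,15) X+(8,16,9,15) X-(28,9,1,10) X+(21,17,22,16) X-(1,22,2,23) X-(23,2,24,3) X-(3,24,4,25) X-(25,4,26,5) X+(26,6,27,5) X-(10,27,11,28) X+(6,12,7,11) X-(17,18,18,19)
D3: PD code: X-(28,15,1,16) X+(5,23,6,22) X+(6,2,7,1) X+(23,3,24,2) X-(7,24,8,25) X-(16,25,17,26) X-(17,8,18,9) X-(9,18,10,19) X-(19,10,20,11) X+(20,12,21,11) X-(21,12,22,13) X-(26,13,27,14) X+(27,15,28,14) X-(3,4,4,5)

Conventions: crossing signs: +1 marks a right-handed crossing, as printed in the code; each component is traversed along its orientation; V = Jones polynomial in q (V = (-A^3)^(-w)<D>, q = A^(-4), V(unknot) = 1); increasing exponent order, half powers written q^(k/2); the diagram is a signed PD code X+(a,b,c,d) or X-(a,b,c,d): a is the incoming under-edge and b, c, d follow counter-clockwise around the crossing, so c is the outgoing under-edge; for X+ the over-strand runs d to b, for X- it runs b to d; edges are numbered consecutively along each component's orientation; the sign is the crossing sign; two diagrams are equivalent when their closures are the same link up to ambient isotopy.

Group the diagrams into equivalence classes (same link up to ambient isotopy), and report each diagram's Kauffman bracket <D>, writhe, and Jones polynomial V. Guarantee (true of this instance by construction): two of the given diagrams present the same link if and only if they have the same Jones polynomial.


equivalence classes: {D1} | {D2, D3}
D1 (bracket -A^-16 + A^-12 + A^-4; 12 crossings at w = 0): V = q + q^3 - q^4
V(D2) = -q^-6 + q^-5 - q^-4 + 2q^-3 - q^-2 + q^-1  [14 crossings, <D> = A^-8 - A^-4 + 2 - A^4 + A^8 - A^12, w = -4]
V(D3) = -q^-6 + q^-5 - q^-4 + 2q^-3 - q^-2 + q^-1  (w -4, c 14, <D> = A^-8 - A^-4 + 2 - A^4 + A^8 - A^12)
observation: 2 values of V(q) split the 3 diagrams


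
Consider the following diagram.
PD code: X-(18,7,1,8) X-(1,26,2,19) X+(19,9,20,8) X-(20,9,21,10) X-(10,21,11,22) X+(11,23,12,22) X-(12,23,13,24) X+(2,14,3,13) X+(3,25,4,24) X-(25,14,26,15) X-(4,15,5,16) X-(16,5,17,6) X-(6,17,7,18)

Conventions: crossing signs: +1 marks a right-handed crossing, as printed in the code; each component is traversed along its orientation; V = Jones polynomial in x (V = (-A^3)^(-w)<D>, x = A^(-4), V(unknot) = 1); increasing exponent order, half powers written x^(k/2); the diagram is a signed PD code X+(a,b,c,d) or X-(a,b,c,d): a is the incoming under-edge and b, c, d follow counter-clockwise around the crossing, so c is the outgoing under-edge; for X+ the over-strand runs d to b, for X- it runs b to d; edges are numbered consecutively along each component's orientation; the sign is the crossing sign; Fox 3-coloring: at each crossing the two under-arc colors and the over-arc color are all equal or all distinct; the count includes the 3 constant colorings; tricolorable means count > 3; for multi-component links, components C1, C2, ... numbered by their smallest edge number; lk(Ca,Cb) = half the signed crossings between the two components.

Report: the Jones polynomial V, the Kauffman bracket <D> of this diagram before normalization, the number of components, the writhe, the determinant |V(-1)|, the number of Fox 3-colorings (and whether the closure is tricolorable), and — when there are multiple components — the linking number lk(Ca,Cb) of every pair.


V = x^(-13/2) - x^(-11/2) + x^(-9/2) - 2x^(-7/2) - x^(-3/2)
<D> = A^-9 + 2A^-1 - A^3 + A^7 - A^11 (w = -5)
2 components over 13 crossings, w = -5
lk(C1,C2): -1
9 Fox colorings among 3^13, |V(-1)| = 6: tricolorable
why: |V(-1)| = 6: so tricolorable, since 3 divides 6


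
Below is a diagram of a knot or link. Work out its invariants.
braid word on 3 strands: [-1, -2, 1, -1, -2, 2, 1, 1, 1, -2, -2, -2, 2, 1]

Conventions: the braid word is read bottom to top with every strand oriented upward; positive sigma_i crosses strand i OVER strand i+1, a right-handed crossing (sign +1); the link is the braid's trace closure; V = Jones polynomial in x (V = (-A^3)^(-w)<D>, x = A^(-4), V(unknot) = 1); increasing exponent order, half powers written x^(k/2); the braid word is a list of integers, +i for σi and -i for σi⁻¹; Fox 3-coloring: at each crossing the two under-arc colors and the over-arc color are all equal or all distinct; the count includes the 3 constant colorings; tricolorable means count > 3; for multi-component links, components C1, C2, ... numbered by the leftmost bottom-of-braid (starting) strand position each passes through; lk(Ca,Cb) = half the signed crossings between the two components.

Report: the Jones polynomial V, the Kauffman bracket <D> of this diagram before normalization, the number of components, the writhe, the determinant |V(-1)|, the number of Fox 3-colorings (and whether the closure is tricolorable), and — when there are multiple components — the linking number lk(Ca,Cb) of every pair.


V(x) = -x^-3 + x^-2 - x^-1 + 3 - x + x^2 - x^3
bracket: -A^-12 + A^-8 - A^-4 + 3 - A^4 + A^8 - A^12, w = 0
1 component, writhe 0, over 14 crossings
det 9, colorings 27 of 3^14 — tricolorable
observation: |V(-1)| = 9: so tricolorable, since 3 divides 9


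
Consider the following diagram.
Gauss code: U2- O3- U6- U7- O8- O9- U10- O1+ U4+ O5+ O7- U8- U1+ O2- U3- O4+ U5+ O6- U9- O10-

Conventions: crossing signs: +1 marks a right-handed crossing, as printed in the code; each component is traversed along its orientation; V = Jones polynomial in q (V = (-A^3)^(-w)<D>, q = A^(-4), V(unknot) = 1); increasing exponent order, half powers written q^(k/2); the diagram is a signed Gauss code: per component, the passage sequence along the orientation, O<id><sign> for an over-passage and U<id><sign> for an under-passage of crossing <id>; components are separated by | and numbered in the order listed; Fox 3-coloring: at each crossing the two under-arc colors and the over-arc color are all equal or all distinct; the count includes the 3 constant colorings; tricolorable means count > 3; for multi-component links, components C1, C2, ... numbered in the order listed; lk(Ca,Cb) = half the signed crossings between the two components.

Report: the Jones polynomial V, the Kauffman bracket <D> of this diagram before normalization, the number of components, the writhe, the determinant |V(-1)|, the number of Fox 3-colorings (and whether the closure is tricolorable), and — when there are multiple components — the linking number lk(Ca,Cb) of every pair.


V(q) = -q^-8 + 2q^-7 - 3q^-6 + 4q^-5 - 5q^-4 + 5q^-3 - 3q^-2 + 3q^-1 - 1
bracket: -A^-12 + 3A^-8 - 3A^-4 + 5 - 5A^4 + 4A^8 - 3A^12 + 2A^16 - A^20, w = -4
1 component, writhe -4, over 10 crossings
det 27, colorings 9 of 3^10 — tricolorable
observation: the span of V is 8, forcing >= 8 crossings in any diagram


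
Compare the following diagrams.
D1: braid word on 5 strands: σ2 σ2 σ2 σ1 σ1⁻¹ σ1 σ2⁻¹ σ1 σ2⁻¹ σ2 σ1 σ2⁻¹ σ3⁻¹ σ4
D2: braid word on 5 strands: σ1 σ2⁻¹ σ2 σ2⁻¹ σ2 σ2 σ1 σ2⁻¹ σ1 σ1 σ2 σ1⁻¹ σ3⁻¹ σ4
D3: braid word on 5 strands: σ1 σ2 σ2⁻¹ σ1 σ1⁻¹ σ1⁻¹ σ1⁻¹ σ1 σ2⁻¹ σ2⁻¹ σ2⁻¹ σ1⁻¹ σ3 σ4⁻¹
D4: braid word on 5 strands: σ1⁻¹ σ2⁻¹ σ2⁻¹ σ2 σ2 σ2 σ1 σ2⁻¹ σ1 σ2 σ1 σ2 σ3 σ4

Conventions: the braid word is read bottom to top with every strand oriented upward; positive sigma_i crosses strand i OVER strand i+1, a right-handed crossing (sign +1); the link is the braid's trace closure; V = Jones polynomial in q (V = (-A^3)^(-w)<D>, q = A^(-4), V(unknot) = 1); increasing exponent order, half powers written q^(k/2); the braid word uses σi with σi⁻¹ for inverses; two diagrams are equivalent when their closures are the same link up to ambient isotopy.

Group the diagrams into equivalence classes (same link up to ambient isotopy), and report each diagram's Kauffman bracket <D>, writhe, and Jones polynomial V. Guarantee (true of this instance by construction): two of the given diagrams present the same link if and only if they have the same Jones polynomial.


grouping into links: {D1, D2, D4} | {D3}
V(D1) = q - q^2 + 2q^3 - q^4 + q^5 - q^6  (w +4, c 14, <D> = -A^-12 + A^-8 - A^-4 + 2 - A^4 + A^8)
D2 (bracket -A^-12 + A^-8 - A^-4 + 2 - A^4 + A^8; 14 crossings at w = +4): V = q - q^2 + 2q^3 - q^4 + q^5 - q^6
V(D3) = -q^-4 + q^-3 + q^-1  [14 crossings, <D> = A^-8 + 1 - A^4, w = -4]
D4 (bracket -A^-6 + A^-2 - A^2 + 2A^6 - A^10 + A^14; 14 crossings at w = +6): V = q - q^2 + 2q^3 - q^4 + q^5 - q^6
key observation: comparing 4 Jones polynomials yields 2 groups


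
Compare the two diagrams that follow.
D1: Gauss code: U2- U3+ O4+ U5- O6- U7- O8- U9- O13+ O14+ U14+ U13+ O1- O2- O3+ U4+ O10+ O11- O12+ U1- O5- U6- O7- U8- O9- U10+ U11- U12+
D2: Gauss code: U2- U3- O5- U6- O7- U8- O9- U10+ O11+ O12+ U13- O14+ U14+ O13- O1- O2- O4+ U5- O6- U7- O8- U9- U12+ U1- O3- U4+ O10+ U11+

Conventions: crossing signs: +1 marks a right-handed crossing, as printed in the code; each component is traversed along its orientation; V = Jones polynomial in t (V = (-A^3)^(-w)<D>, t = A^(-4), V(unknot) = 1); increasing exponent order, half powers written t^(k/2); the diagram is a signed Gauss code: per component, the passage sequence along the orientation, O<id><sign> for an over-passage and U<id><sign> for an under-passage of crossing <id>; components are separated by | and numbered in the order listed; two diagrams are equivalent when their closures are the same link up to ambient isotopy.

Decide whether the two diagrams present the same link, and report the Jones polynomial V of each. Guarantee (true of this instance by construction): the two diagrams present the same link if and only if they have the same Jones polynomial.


equivalent: yes
D1 (bracket A^-6 - A^-2 + 2A^2 - 2A^6 + 3A^10 - 3A^14 + 2A^18 - 2A^22 + A^26; 14 crossings at w = -2): V = t^-8 - 2t^-7 + 2t^-6 - 3t^-5 + 3t^-4 - 2t^-3 + 2t^-2 - t^-1 + 1
D2 (bracket A^-12 - A^-8 + 2A^-4 - 2 + 3A^4 - 3A^8 + 2A^12 - 2A^16 + A^20; 14 crossings at w = -4): V = t^-8 - 2t^-7 + 2t^-6 - 3t^-5 + 3t^-4 - 2t^-3 + 2t^-2 - t^-1 + 1
key observation: Reidemeister moves carry D1 (14 crossings) to D2 (14)


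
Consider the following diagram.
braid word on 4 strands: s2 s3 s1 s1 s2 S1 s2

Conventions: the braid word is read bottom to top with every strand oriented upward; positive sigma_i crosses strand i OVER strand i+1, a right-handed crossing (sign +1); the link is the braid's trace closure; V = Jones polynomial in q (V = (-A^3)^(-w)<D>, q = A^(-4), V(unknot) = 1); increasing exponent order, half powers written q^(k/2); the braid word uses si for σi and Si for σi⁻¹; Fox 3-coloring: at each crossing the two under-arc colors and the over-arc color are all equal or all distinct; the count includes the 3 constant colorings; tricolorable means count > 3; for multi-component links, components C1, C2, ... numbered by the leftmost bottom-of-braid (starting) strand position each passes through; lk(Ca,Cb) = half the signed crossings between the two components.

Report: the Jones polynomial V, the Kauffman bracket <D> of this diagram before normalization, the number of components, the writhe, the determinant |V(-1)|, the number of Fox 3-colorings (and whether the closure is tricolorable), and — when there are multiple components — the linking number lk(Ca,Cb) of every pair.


V(q) = q - q^2 + 2q^3 - q^4 + q^5 - q^6
bracket: A^-9 - A^-5 + A^-1 - 2A^3 + A^7 - A^11, w = +5
1 component, writhe +5, over 7 crossings
det 7, colorings 3 of 3^7 — not tricolorable
observation: V spans 5 powers of q: at least 5 crossings in any diagram


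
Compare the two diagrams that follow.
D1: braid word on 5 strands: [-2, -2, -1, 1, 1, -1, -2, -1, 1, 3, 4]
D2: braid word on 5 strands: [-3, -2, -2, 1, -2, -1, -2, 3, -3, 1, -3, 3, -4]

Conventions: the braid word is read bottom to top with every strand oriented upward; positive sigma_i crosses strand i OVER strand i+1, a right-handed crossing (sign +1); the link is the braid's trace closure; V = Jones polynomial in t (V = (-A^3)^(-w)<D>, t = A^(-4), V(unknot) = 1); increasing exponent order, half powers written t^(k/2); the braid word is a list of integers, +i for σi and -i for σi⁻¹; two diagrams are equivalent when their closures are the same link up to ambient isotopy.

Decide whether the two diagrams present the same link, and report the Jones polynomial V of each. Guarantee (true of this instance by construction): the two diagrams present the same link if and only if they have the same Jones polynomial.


same link: yes
V(D1) = t^(-9/2) - t^(-5/2) - t^(-3/2) - t^(-1/2)  [11 crossings, <D> = A^-1 + A^3 + A^7 - A^15, w = -1]
V(D2) = t^(-9/2) - t^(-5/2) - t^(-3/2) - t^(-1/2)  (w -5, c 13, <D> = A^-13 + A^-9 + A^-5 - A^3)
note: Markov moves rewrite D1 (11 crossings) into D2 (13)


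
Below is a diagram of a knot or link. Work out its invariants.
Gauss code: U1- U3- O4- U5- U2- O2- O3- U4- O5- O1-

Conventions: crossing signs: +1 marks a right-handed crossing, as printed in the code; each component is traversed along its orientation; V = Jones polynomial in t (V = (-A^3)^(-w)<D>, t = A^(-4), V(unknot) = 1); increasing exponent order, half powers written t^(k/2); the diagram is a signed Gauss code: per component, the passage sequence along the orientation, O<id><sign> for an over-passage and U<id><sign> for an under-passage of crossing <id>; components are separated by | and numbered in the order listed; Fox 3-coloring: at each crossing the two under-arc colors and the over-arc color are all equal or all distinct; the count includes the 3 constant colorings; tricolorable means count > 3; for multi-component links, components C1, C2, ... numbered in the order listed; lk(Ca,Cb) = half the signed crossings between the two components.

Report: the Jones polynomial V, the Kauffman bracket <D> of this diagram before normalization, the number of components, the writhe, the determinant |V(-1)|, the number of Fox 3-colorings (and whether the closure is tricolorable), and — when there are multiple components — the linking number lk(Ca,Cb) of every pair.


V(t) = -t^-4 + t^-3 + t^-1
bracket: -A^-11 - A^-3 + A, w = -5
1 component, writhe -5, over 5 crossings
det 3, colorings 9 of 3^5 — tricolorable
observation: det 3 = |V(-1)|; divisible by 3, so tricolorable


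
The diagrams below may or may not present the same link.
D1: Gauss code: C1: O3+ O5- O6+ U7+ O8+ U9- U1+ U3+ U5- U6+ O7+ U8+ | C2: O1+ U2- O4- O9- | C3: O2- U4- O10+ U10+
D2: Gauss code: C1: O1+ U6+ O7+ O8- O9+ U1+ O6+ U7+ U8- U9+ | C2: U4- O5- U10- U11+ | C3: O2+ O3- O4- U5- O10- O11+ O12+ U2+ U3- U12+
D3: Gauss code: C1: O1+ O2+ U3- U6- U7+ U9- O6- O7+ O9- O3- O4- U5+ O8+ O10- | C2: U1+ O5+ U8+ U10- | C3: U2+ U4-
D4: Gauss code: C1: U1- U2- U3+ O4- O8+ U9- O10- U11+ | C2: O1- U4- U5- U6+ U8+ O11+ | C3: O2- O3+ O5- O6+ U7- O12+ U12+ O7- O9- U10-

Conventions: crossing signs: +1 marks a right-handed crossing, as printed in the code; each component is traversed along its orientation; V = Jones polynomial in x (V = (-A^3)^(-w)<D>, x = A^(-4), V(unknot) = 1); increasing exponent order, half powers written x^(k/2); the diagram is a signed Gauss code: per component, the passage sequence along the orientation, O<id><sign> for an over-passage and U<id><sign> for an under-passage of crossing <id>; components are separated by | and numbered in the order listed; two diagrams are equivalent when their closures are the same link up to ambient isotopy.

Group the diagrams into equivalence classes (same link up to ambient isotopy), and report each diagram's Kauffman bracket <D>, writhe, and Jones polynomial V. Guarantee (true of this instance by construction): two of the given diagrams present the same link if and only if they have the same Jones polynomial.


equivalence classes: {D1, D2} | {D3} | {D4}
D1 (bracket -A^-10 + A^2 + 2A^6 + A^10 + A^14; 10 crossings at w = +2): V = x^-2 + x^-1 + 2 + x - x^4
D2 (bracket -A^-10 + A^2 + 2A^6 + A^10 + A^14; 12 crossings at w = +2): V = x^-2 + x^-1 + 2 + x - x^4
V(D3) = 1 + x + x^2 + x^3  (w 0, c 10, <D> = A^-12 + A^-8 + A^-4 + 1)
V(D4) = x^-3 + x^-2 + x^-1 + 1  (w -2, c 12, <D> = A^-6 + A^-2 + A^2 + A^6)
key observation: V(x) takes 3 values over 4 diagrams, fixing the grouping


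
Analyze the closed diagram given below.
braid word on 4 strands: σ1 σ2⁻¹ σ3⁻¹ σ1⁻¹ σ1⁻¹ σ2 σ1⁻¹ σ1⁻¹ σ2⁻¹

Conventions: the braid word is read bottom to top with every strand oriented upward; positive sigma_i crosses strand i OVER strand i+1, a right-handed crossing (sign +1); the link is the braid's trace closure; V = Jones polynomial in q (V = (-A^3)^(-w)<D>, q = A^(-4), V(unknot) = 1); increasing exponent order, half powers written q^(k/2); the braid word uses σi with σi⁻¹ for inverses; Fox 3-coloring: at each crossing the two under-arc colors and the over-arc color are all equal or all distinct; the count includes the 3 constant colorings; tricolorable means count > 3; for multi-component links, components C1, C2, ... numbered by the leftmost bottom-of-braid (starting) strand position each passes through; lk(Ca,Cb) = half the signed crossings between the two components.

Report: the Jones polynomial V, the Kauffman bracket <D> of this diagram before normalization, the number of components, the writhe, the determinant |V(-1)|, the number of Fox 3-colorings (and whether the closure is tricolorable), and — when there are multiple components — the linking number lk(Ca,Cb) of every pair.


V = q^-7 - 2q^-6 + 2q^-5 - 3q^-4 + 3q^-3 - 2q^-2 + 2q^-1
<D> = -2A^-11 + 2A^-7 - 3A^-3 + 3A - 2A^5 + 2A^9 - A^13 (w = -5)
1 component over 9 crossings, w = -5
9 Fox colorings among 3^9, |V(-1)| = 15: tricolorable
why: w = -5 (over 9 crossings) is diagram-only; (-A^3)^(5) removes it from V


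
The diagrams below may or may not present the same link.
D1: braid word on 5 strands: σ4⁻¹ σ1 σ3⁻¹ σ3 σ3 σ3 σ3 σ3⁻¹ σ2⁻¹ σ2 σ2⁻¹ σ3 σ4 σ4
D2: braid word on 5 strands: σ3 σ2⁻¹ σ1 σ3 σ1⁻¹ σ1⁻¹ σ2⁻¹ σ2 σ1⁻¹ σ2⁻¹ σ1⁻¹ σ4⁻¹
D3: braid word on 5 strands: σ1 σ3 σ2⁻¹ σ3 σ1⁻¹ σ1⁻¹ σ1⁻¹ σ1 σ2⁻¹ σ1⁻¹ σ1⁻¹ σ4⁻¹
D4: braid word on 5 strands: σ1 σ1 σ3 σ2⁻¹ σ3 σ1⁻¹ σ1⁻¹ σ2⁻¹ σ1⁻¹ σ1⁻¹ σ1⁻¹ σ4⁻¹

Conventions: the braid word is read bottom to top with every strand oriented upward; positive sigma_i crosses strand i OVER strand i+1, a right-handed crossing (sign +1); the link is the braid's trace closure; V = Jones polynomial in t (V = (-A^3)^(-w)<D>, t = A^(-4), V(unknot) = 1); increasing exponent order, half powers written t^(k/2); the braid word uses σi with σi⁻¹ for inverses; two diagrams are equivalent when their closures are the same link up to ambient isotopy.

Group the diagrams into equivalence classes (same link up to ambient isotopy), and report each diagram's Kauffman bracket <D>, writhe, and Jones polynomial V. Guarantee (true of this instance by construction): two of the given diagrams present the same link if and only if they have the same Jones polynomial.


equivalence classes: {D1} | {D2, D3, D4}
D1 (bracket -A^-4 + 1 + A^8; 14 crossings at w = +4): V = t + t^3 - t^4
D2 (bracket A^-16 - A^-12 + 2A^-8 - 2A^-4 + 2 - 2A^4 + A^8; 12 crossings at w = -4): V = t^-5 - 2t^-4 + 2t^-3 - 2t^-2 + 2t^-1 - 1 + t
D3 (bracket A^-16 - A^-12 + 2A^-8 - 2A^-4 + 2 - 2A^4 + A^8; 12 crossings at w = -4): V = t^-5 - 2t^-4 + 2t^-3 - 2t^-2 + 2t^-1 - 1 + t
V(D4) = t^-5 - 2t^-4 + 2t^-3 - 2t^-2 + 2t^-1 - 1 + t  (w -4, c 12, <D> = A^-16 - A^-12 + 2A^-8 - 2A^-4 + 2 - 2A^4 + A^8)
key observation: V(t) takes 2 values over 4 diagrams, fixing the grouping


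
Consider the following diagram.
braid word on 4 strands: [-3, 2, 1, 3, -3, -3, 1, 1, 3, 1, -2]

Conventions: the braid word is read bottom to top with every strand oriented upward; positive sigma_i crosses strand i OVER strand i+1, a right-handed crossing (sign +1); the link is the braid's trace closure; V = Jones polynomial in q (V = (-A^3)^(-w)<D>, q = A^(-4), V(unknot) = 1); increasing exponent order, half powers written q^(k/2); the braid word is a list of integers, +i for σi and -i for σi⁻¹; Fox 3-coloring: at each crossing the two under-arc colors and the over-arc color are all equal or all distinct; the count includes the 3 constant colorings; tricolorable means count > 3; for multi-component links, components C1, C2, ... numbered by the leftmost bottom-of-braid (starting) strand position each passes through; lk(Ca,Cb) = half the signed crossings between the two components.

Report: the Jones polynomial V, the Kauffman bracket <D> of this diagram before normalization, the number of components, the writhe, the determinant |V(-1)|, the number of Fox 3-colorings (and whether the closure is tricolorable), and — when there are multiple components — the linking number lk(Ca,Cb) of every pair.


V(q) = q + q^2 + q^3 + q^6
bracket: -A^-15 - A^-3 - A - A^5, w = +3
3 components, writhe +3, over 11 crossings
lk(C1,C2) = 0
linking number lk(C1,C3) = +2
lk(C2,C3): 0
det 0, colorings 9 of 3^11 — tricolorable
observation: the 3 component pairs carry total linking +2


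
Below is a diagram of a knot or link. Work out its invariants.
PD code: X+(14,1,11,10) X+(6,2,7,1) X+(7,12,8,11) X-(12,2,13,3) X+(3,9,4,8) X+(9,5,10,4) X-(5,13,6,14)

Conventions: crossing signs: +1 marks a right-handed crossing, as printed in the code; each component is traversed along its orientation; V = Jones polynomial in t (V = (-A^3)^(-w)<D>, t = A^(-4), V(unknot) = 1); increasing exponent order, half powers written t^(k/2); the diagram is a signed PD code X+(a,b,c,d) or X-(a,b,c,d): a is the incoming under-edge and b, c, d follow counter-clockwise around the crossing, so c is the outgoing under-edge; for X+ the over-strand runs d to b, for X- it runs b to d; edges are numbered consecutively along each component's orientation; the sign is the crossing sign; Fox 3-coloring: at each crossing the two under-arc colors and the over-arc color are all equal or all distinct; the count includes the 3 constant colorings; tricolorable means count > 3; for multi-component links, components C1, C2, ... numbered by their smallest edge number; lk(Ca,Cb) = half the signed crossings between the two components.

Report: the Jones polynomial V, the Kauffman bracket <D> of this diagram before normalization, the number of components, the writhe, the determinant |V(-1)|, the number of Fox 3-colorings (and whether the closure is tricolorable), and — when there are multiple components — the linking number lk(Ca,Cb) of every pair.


V(t) = -t^(1/2) - t^(3/2) - t^(5/2) + t^(9/2)
bracket: -A^-9 + A^-1 + A^3 + A^7, w = +3
2 components, writhe +3, over 7 crossings
lk(C1,C2) = 0
det 0, colorings 27 of 3^7 — tricolorable
observation: the span of V is 4, within the link bound 7 + 2 - 1


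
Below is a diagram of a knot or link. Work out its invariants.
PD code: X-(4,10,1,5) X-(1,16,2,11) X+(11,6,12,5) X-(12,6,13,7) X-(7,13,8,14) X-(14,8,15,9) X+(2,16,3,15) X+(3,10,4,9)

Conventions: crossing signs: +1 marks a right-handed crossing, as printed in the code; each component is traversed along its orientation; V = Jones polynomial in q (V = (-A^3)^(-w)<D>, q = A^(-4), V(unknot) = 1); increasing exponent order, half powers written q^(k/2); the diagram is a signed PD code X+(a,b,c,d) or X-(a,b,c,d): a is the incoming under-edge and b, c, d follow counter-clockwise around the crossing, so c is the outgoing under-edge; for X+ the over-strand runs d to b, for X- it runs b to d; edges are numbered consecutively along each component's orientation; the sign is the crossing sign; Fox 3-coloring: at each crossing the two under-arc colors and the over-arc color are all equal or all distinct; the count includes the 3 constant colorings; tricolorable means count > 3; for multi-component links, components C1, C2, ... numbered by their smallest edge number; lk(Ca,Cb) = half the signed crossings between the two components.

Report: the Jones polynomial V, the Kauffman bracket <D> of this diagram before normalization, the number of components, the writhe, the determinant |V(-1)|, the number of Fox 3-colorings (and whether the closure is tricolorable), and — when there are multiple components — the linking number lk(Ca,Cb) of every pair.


V(q) = q^-3 + q^-2 + q^-1 + 1
bracket: A^-6 + A^-2 + A^2 + A^6, w = -2
3 components, writhe -2, over 8 crossings
lk(C1,C2) = 0
linking number lk(C1,C3) = 0
lk(C2,C3): -1
det 0, colorings 9 of 3^8 — tricolorable
observation: the span of V is 3, within the link bound 8 + 3 - 1


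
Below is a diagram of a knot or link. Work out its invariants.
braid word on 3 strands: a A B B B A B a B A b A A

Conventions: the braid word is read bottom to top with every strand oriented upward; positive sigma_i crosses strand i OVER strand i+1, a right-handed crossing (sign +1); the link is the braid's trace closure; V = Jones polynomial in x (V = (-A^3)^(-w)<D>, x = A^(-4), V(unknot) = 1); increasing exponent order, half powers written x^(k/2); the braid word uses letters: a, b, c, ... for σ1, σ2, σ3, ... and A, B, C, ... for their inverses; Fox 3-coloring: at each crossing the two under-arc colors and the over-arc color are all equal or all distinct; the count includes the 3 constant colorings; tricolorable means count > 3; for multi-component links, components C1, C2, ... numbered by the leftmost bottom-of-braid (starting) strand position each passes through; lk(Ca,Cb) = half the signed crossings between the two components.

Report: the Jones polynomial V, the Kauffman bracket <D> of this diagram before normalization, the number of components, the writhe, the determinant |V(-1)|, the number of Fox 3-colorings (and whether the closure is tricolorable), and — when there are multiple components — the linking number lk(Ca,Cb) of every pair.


Jones polynomial: V(x) = -x^(-17/2) + x^(-15/2) - x^(-13/2) + x^(-11/2) - x^(-9/2) - x^(-5/2)
<D> = A^-11 + A^-3 - A + A^5 - A^9 + A^13; writhe -7
components 2, writhe -7 (13 crossings)
linking number lk(C1,C2) = -3
3-colorings: 9 of 3^13, det 6 — tricolorable
note: det 6 = |V(-1)|; divisible by 3, so tricolorable


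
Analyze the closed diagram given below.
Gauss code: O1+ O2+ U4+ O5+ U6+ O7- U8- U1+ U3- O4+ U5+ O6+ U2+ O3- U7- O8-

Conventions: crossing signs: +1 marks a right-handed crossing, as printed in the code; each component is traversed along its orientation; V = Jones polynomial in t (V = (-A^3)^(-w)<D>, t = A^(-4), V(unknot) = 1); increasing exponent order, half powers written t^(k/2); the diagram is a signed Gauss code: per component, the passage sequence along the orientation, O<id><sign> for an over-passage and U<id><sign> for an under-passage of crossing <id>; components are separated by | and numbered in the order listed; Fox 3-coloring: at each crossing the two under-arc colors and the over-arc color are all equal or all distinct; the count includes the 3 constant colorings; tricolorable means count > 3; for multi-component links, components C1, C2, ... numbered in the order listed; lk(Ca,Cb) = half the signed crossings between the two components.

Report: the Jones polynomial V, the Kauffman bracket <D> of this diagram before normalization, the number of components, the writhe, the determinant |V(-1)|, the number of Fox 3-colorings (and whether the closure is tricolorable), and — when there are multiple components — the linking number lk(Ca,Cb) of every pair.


Jones polynomial: V(t) = t^-1 - 1 + 2t - 2t^2 + 2t^3 - 2t^4 + t^5
<D> = A^-14 - 2A^-10 + 2A^-6 - 2A^-2 + 2A^2 - A^6 + A^10; writhe +2
components 1, writhe +2 (8 crossings)
3-colorings: 3 of 3^8, det 11 — not tricolorable
note: w = +2 shifts under R1 moves; the (-A^3)^(-2) factor cancels that in V


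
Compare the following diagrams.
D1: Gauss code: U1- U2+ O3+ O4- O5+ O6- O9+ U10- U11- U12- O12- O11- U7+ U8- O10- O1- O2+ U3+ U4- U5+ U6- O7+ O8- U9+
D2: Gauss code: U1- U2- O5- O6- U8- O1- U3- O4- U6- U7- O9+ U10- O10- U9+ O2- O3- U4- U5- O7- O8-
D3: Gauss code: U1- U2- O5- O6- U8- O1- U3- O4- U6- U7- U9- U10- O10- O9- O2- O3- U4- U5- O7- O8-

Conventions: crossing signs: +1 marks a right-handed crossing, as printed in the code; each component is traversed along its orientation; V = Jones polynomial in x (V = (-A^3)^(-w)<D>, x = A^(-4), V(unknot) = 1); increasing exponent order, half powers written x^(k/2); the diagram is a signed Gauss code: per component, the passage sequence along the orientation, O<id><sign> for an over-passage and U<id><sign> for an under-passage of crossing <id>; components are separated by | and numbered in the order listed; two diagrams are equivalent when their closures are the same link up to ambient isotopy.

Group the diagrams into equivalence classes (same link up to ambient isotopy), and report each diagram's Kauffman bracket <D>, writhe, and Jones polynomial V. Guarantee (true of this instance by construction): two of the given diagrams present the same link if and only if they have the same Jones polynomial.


classes: {D1} | {D2, D3}
V(D1) = 1  [12 crossings, <D> = A^-6, w = -2]
V(D2) = -x^-8 + x^-5 + x^-3  (w -8, c 10, <D> = A^-12 + A^-4 - A^8)
V(D3) = -x^-8 + x^-5 + x^-3  [10 crossings, <D> = A^-18 + A^-10 - A^2, w = -10]
note: 2 values of V(x) split the 3 diagrams


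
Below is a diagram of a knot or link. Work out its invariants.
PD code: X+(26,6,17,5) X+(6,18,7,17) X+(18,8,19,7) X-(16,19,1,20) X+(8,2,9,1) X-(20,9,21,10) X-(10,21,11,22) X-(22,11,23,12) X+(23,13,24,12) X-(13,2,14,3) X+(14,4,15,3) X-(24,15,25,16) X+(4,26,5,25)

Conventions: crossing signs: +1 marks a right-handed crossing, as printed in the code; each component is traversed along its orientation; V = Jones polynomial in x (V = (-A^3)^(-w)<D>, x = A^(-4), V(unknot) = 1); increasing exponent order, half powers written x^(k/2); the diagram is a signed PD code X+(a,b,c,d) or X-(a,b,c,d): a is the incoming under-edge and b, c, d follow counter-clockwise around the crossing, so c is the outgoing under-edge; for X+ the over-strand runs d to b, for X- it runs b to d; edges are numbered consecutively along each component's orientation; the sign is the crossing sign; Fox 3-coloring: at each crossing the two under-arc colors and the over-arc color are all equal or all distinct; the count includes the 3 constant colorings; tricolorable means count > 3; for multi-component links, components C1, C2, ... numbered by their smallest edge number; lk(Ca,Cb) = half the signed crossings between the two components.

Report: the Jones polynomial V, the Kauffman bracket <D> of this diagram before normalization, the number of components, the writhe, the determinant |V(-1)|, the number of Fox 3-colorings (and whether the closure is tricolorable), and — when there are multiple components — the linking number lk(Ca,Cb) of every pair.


V(x) = -x^(-7/2) + 2x^(-5/2) - 3x^(-3/2) + 4x^(-1/2) - 6x^(1/2) + 5x^(3/2) - 5x^(5/2) + 3x^(7/2) - 2x^(9/2) + x^(11/2)
bracket: -A^-19 + 2A^-15 - 3A^-11 + 5A^-7 - 5A^-3 + 6A - 4A^5 + 3A^9 - 2A^13 + A^17, w = +1
2 components, writhe +1, over 13 crossings
lk(C1,C2) = 0
det 32, colorings 3 of 3^13 — not tricolorable
observation: the 1 component pair carries total linking 0
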